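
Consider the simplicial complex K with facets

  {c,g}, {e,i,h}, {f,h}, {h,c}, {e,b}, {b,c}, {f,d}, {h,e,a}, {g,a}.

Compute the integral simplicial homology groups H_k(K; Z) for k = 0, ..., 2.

Take the total order a < b < c < d < e < f < g < h < i on the vertex set. Then K (dimension 2) consists of the simplices:

  0-simplices (9): a, b, c, d, e, f, g, h, i
  1-simplices (12): ae, ag, ah, bc, be, cg, ch, df, eh, ei, fh, hi
  2-simplices (2): aeh, ehi

so the chain groups are C_0 ≅ Z^9, C_1 ≅ Z^12, C_2 ≅ Z^2.

Boundary ∂_1: C_1 → C_0 sends each edge [p,q] (with p < q) to q − p.
As a 9×12 matrix over Z this has rank 8, with invariant factors (1,1,1,1,1,1,1,1).

∂_2: C_2 → C_1 acts by ∂[p,q,r] = [q,r] − [p,r] + [p,q]. For instance
  ∂ehi = hi − ei + eh,
  ∂aeh = eh − ah + ae.
The resulting 12×2 matrix has rank 2, and its Smith normal form has invariant factors (1,1).

Now H_k = ker ∂_k / im ∂_{k+1}, so:

  H_0: rank C_0 − rank ∂_1 = 9 − 8 = 1, and the invariant factors of ∂_1 are all 1, so H_0 ≅ Z.
  H_1: rank ker ∂_1 − rank ∂_2 = (12 − 8) − 2 = 2, and the invariant factors of ∂_2 are all 1, so H_1 ≅ Z^2.
  H_2: rank ker ∂_2 − rank ∂_3 = (2 − 2) − 0 = 0, and there is no ∂_3, so H_2 ≅ 0.

H_0 = Z,  H_1 = Z^2,  H_2 = 0.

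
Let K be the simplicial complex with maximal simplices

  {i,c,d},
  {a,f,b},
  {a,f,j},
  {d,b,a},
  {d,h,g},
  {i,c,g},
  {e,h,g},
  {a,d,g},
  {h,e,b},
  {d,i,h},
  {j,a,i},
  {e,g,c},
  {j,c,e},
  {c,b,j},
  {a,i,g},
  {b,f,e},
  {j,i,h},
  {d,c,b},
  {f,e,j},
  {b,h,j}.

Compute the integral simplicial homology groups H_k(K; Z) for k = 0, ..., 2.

H_0 ≅ Z,  H_1 ≅ Z ⊕ Z/2,  H_2 = 0.

K has 10 vertices, 30 edges, 20 triangles.
rank ∂_0 = 0, rank ∂_1 = 9 ⇒ b_0 = 10 − 0 − 9 = 1; all invariant factors of ∂_1 are 1 so no torsion. So H_0 ≅ Z.
rank ∂_1 = 9, rank ∂_2 = 20 ⇒ b_1 = 30 − 9 − 20 = 1; ∂_2 has invariant factor(s) [2] giving torsion. So H_1 ≅ Z ⊕ Z/2.
rank ∂_2 = 20, rank ∂_3 = 0 ⇒ b_2 = 20 − 20 − 0 = 0. So H_2 ≅ 0.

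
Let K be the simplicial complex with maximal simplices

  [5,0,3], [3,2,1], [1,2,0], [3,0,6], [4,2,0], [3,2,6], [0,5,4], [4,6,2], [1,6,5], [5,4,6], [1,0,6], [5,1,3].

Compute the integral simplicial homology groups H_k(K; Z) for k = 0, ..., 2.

H_0 ≅ Z,  H_1 ≅ Z_2,  H_2 = 0.

K has 7 vertices, 18 edges, 12 triangles.
rank ∂_0 = 0, rank ∂_1 = 6 ⇒ b_0 = 7 − 0 − 6 = 1; all invariant factors of ∂_1 are 1 so no torsion. So H_0 = Z.
rank ∂_1 = 6, rank ∂_2 = 12 ⇒ b_1 = 18 − 6 − 12 = 0; ∂_2 has invariant factor(s) [2] giving torsion. So H_1 = Z_2.
rank ∂_2 = 12, rank ∂_3 = 0 ⇒ b_2 = 12 − 12 − 0 = 0. So H_2 = 0.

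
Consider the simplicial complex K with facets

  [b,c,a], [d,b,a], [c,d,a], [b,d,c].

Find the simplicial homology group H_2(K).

H_2 = Z.

Order the vertices as a < b < c < d. Listing each simplex with vertices in this order, K has dimension 2 with simplices:

  0-simplices (4): a, b, c, d
  1-simplices (6): ab, ac, ad, bc, bd, cd
  2-simplices (4): abc, abd, acd, bcd

so the chain groups are C_0 ≅ Z^4, C_1 ≅ Z^6, C_2 ≅ Z^4.

The boundary map ∂_1: C_1 → C_0 sends each edge [p,q] (with p < q) to q − p.
The resulting 4×6 matrix has rank 3, and its Smith normal form has invariant factors (1,1,1).

Boundary ∂_2: C_2 → C_1 sends each 2-simplex [p,q,r] to [q,r] − [p,r] + [p,q]. For instance
  ∂abc = bc − ac + ab,
  ∂bcd = cd − bd + bc.
As a 6×4 matrix over Z this has rank 3, with invariant factors (1,1,1).

Computing H_k = (kernel of ∂_k) / (image of ∂_{k+1}):

  H_2: rank ker ∂_2 − rank ∂_3 = (4 − 3) − 0 = 1, and there is no ∂_3, so H_2 ≅ Z.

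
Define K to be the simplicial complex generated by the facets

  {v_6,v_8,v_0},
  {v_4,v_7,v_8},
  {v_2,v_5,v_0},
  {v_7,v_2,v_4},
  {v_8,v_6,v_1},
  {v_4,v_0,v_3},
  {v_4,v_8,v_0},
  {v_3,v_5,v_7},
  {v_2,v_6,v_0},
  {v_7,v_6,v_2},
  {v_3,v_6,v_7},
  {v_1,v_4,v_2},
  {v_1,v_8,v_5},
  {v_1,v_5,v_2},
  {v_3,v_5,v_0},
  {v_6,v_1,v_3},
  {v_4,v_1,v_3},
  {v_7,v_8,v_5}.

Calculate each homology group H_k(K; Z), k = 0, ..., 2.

Order the vertices as v_0 < v_1 < v_2 < v_3 < v_4 < v_5 < v_6 < v_7 < v_8. Listing each simplex with vertices in this order, K has dimension 2 with simplices:

  0-simplices (9): [v_0], [v_1], [v_2], [v_3], [v_4], [v_5], [v_6], [v_7], [v_8]
  1-simplices (27): (27 of them)
  2-simplices (18): (18 of them)

giving chain groups C_0 ≅ Z^9, C_1 ≅ Z^27, C_2 ≅ Z^18.

The boundary map ∂_1: C_1 → C_0 maps an edge to its endpoints' difference, ∂[p,q] = q − p.
As a 9×27 matrix over Z this has rank 8, with invariant factors (1,1,1,1,1,1,1,1).

The boundary map ∂_2: C_2 → C_1 sends each 2-simplex [p,q,r] to [q,r] − [p,r] + [p,q]. For instance
  ∂[v_0,v_2,v_5] = [v_2,v_5] − [v_0,v_5] + [v_0,v_2],
  ∂[v_3,v_5,v_7] = [v_5,v_7] − [v_3,v_7] + [v_3,v_5].
As a 27×18 matrix over Z this has rank 17, with invariant factors (1,1,1,1,1,1,1,1,1,1,1,1,1,1,1,1,1).

Computing H_k = (kernel of ∂_k) / (image of ∂_{k+1}):

  H_0: rank C_0 − rank ∂_1 = 9 − 8 = 1, and the invariant factors of ∂_1 are all 1, so H_0 ≅ Z.
  H_1: rank ker ∂_1 − rank ∂_2 = (27 − 8) − 17 = 2, and the invariant factors of ∂_2 are all 1, so H_1 ≅ Z^2.
  H_2: rank ker ∂_2 − rank ∂_3 = (18 − 17) − 0 = 1, and there is no ∂_3, so H_2 ≅ Z.

(K is a triangulation of the torus T^2.)

H_0 = Z,  H_1 = Z^2,  H_2 = Z.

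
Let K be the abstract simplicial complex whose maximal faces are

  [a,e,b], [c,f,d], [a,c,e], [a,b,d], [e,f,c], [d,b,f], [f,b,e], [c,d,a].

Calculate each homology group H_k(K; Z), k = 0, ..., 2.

We work with the vertex ordering a < b < c < d < e < f. The simplices of K, each written with vertices in increasing order, are:

  0-simplices (6): a, b, c, d, e, f
  1-simplices (12): ab, ac, ad, ae, bd, be, bf, cd, ce, cf, df, ef
  2-simplices (8): abd, abe, acd, ace, bdf, bef, cdf, cef

Hence C_0 ≅ Z^6, C_1 ≅ Z^12, C_2 ≅ Z^8.

The boundary map ∂_1: C_1 → C_0 maps an edge to its endpoints' difference, ∂[p,q] = q − p. For instance
  ∂bd = d − b.
The 6×12 boundary matrix has rank 5 and Smith normal form diag(1,1,1,1,1).

Boundary ∂_2: C_2 → C_1 sends each 2-simplex [p,q,r] to [q,r] − [p,r] + [p,q]. For instance
  ∂abe = be − ae + ab,
  ∂acd = cd − ad + ac.
The resulting 12×8 matrix has rank 7, and its Smith normal form has invariant factors (1,1,1,1,1,1,1).

Reading off H_k = ker ∂_k / im ∂_{k+1}:

  H_0: rank C_0 − rank ∂_1 = 6 − 5 = 1, and the invariant factors of ∂_1 are all 1, so H_0 = Z.
  H_1: rank ker ∂_1 − rank ∂_2 = (12 − 5) − 7 = 0, and the invariant factors of ∂_2 are all 1, so H_1 = 0.
  H_2: rank ker ∂_2 − rank ∂_3 = (8 − 7) − 0 = 1, and there is no ∂_3, so H_2 = Z.

As a check, the Euler characteristic is 6 − 12 + 8 = 2, which agrees with 1 − 0 + 1 = 2.
(K is a triangulation of the 2-sphere S^2.)

H_0 = Z,  H_1 = 0,  H_2 = Z.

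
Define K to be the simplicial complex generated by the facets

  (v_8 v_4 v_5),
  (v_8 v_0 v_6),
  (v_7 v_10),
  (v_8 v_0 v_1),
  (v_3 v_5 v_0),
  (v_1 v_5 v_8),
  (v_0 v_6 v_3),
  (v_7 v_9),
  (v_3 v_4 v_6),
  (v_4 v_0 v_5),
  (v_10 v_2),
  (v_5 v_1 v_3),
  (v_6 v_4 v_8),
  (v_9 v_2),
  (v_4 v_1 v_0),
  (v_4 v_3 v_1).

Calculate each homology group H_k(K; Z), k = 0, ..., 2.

Take the total order v_0 < v_1 < v_2 < v_3 < v_4 < v_5 < v_6 < v_7 < v_8 < v_9 < v_10 on the vertex set. Then K (dimension 2) consists of the simplices:

  0-simplices (11): [v_0], [v_1], [v_2], [v_3], [v_4], [v_5], [v_6], [v_7], [v_8], [v_9], [v_10]
  1-simplices (22): (22 of them)
  2-simplices (12): (12 of them)

giving chain groups C_0 ≅ Z^11, C_1 ≅ Z^22, C_2 ≅ Z^12.

∂_1: C_1 → C_0 maps an edge to its endpoints' difference, ∂[p,q] = q − p. For instance
  ∂[v_3,v_4] = [v_4] − [v_3].
This gives a 11×22 integer matrix of rank 9; reducing to Smith normal form yields diagonal entries (1,1,1,1,1,1,1,1,1).

Boundary ∂_2: C_2 → C_1 acts by ∂[p,q,r] = [q,r] − [p,r] + [p,q]. For instance
  ∂[v_1,v_3,v_5] = [v_3,v_5] − [v_1,v_5] + [v_1,v_3],
  ∂[v_1,v_3,v_4] = [v_3,v_4] − [v_1,v_4] + [v_1,v_3].
This gives a 22×12 integer matrix of rank 12; reducing to Smith normal form yields diagonal entries (1,1,1,1,1,1,1,1,1,1,1,2).

Reading off H_k = ker ∂_k / im ∂_{k+1}:

  H_0: rank C_0 − rank ∂_1 = 11 − 9 = 2, and the invariant factors of ∂_1 are all 1, so H_0 = Z^2.
  H_1: rank ker ∂_1 − rank ∂_2 = (22 − 9) − 12 = 1, and ∂_2 has invariant factor 2 > 1, so H_1 = Z ⊕ Z/2.
  H_2: rank ker ∂_2 − rank ∂_3 = (12 − 12) − 0 = 0, and there is no ∂_3, so H_2 = 0.

(K is a triangulation of the disjoint union of the circle S^1 and the real projective plane RP^2.)

H_0 ≅ Z^2,  H_1 ≅ Z ⊕ Z/2,  H_2 = 0.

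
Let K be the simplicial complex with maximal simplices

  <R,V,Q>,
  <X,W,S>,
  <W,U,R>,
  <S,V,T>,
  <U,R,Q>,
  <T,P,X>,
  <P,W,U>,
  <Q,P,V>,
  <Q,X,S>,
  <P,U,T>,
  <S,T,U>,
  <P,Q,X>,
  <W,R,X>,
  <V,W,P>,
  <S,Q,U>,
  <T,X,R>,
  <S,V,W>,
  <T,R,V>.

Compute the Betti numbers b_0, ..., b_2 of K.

K has 9 vertices, 27 edges, 18 triangles.
rank ∂_0 = 0, rank ∂_1 = 8 ⇒ b_0 = 9 − 0 − 8 = 1; all invariant factors of ∂_1 are 1 so no torsion. So H_0 ≅ Z.
rank ∂_1 = 8, rank ∂_2 = 17 ⇒ b_1 = 27 − 8 − 17 = 2; all invariant factors of ∂_2 are 1 so no torsion. So H_1 ≅ Z^2.
rank ∂_2 = 17, rank ∂_3 = 0 ⇒ b_2 = 18 − 17 − 0 = 1. So H_2 ≅ Z.

b_0 = 1, b_1 = 2, b_2 = 1.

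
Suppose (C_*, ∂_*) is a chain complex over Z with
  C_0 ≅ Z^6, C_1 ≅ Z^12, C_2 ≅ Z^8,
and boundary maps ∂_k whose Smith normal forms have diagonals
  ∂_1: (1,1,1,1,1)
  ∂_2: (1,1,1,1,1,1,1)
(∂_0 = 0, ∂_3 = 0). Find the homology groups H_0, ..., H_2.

H_0: b_0 = 6 − 0 − 5 = 1; torsion from ∂_1 factors > 1: none. So H_0 ≅ Z.
H_1: b_1 = 12 − 5 − 7 = 0; torsion from ∂_2 factors > 1: none. So H_1 ≅ 0.
H_2: b_2 = 8 − 7 − 0 = 1; torsion from ∂_3 factors > 1: none. So H_2 ≅ Z.

H_0 ≅ Z,  H_1 = 0,  H_2 ≅ Z.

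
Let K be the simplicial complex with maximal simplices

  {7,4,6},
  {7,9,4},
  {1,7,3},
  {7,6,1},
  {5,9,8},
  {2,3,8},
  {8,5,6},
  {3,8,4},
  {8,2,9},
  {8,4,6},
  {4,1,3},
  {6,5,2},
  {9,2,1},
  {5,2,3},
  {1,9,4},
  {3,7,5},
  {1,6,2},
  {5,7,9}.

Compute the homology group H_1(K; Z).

Take the total order 1 < 2 < 3 < 4 < 5 < 6 < 7 < 8 < 9 on the vertex set. Then K (dimension 2) consists of the simplices:

  0-simplices (9): [1], [2], [3], [4], [5], [6], [7], [8], [9]
  1-simplices (27): (27 of them)
  2-simplices (18): [1,2,6], [1,2,9], [1,3,4], [1,3,7], [1,4,9], [1,6,7], [2,3,5], [2,3,8], [2,5,6], [2,8,9], [3,4,8], [3,5,7], [4,6,7], [4,6,8], [4,7,9], [5,6,8], [5,7,9], [5,8,9]

so the chain groups are C_0 ≅ Z^9, C_1 ≅ Z^27, C_2 ≅ Z^18.

∂_1: C_1 → C_0 is given by ∂[p,q] = [q] − [p]. For instance
  ∂[1,2] = [2] − [1].
As a 9×27 matrix over Z this has rank 8, with invariant factors (1,1,1,1,1,1,1,1).

Boundary ∂_2: C_2 → C_1 acts by ∂[p,q,r] = [q,r] − [p,r] + [p,q]. For instance
  ∂[1,4,9] = [4,9] − [1,9] + [1,4],
  ∂[4,6,8] = [6,8] − [4,8] + [4,6].
As a 27×18 matrix over Z this has rank 18, with invariant factors (1,1,1,1,1,1,1,1,1,1,1,1,1,1,1,1,1,2).

Now H_k = ker ∂_k / im ∂_{k+1}, so:

  H_1: rank ker ∂_1 − rank ∂_2 = (27 − 8) − 18 = 1, and ∂_2 has invariant factor 2 > 1, so H_1 = Z ⊕ Z/2Z.

(K is a triangulation of the Klein bottle.)

H_1 ≅ Z ⊕ Z/2Z.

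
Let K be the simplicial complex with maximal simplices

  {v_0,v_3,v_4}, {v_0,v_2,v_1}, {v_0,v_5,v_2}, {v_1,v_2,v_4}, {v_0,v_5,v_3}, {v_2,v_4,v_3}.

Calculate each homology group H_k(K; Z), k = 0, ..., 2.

H_0 ≅ Z,  H_1 ≅ Z,  H_2 = 0.

Take the total order v_0 < v_1 < v_2 < v_3 < v_4 < v_5 on the vertex set. Then K (dimension 2) consists of the simplices:

  0-simplices (6): [v_0], [v_1], [v_2], [v_3], [v_4], [v_5]
  1-simplices (12): [v_0,v_1], [v_0,v_2], [v_0,v_3], [v_0,v_4], [v_0,v_5], [v_1,v_2], [v_1,v_4], [v_2,v_3], [v_2,v_4], [v_2,v_5], [v_3,v_4], [v_3,v_5]
  2-simplices (6): [v_0,v_1,v_2], [v_0,v_2,v_5], [v_0,v_3,v_4], [v_0,v_3,v_5], [v_1,v_2,v_4], [v_2,v_3,v_4]

giving chain groups C_0 ≅ Z^6, C_1 ≅ Z^12, C_2 ≅ Z^6.

Boundary ∂_1: C_1 → C_0 maps an edge to its endpoints' difference, ∂[p,q] = q − p.
This gives a 6×12 integer matrix of rank 5; reducing to Smith normal form yields diagonal entries (1,1,1,1,1).

Boundary ∂_2: C_2 → C_1 sends each 2-simplex [p,q,r] to [q,r] − [p,r] + [p,q]. For instance
  ∂[v_0,v_3,v_5] = [v_3,v_5] − [v_0,v_5] + [v_0,v_3],
  ∂[v_0,v_2,v_5] = [v_2,v_5] − [v_0,v_5] + [v_0,v_2].
The resulting 12×6 matrix has rank 6, and its Smith normal form has invariant factors (1,1,1,1,1,1).

Computing H_k = (kernel of ∂_k) / (image of ∂_{k+1}):

  H_0: rank C_0 − rank ∂_1 = 6 − 5 = 1, and the invariant factors of ∂_1 are all 1, so H_0 ≅ Z.
  H_1: rank ker ∂_1 − rank ∂_2 = (12 − 5) − 6 = 1, and the invariant factors of ∂_2 are all 1, so H_1 ≅ Z.
  H_2: rank ker ∂_2 − rank ∂_3 = (6 − 6) − 0 = 0, and there is no ∂_3, so H_2 ≅ 0.

As a check, the Euler characteristic is 6 − 12 + 6 = 0, which agrees with 1 − 1 + 0 = 0.
(K is a triangulation of the cylinder S^1 x I.)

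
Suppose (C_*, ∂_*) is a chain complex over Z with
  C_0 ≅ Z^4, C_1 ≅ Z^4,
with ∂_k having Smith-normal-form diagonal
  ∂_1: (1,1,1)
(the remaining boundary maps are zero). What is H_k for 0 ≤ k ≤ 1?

H_0: b_0 = 4 − 0 − 3 = 1; torsion from ∂_1 factors > 1: none. So H_0 ≅ Z.
H_1: b_1 = 4 − 3 − 0 = 1; torsion from ∂_2 factors > 1: none. So H_1 ≅ Z.

H_0 ≅ Z,  H_1 ≅ Z.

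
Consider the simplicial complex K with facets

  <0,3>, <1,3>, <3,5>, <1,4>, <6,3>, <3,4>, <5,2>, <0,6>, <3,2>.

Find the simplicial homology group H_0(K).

Order the vertices as 0 < 1 < 2 < 3 < 4 < 5 < 6. Listing each simplex with vertices in this order, K has dimension 1 with simplices:

  0-simplices (7): [0], [1], [2], [3], [4], [5], [6]
  1-simplices (9): [0,3], [0,6], [1,3], [1,4], [2,3], [2,5], [3,4], [3,5], [3,6]

giving chain groups C_0 ≅ Z^7, C_1 ≅ Z^9.

∂_1: C_1 → C_0 maps an edge to its endpoints' difference, ∂[p,q] = q − p.
The 7×9 boundary matrix has rank 6 and Smith normal form diag(1,1,1,1,1,1).

From H_k ≅ ker(∂_k) / im(∂_{k+1}) we obtain:

  H_0: rank C_0 − rank ∂_1 = 7 − 6 = 1, and the invariant factors of ∂_1 are all 1, so H_0 ≅ Z.

(K is a triangulation of a wedge of 3 circles.)

H_0 ≅ Z.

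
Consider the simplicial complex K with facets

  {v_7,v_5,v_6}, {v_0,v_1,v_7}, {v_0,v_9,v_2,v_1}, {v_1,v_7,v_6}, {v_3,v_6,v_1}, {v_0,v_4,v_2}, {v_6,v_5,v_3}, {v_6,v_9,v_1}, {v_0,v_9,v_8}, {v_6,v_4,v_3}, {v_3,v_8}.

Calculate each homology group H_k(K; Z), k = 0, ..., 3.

H_0 ≅ Z,  H_1 ≅ Z^2,  H_2 = 0,  H_3 = 0.

Fix the vertex order v_0 < v_1 < v_2 < v_3 < v_4 < v_5 < v_6 < v_7 < v_8 < v_9 and write every simplex with vertices in increasing order. Then dim K = 3 and the simplices of K are:

  0-simplices (10): [v_0], [v_1], [v_2], [v_3], [v_4], [v_5], [v_6], [v_7], [v_8], [v_9]
  1-simplices (23): (23 of them)
  2-simplices (13): (13 of them)
  3-simplices (1): [v_0,v_1,v_2,v_9]

Hence C_0 ≅ Z^10, C_1 ≅ Z^23, C_2 ≅ Z^13, C_3 ≅ Z^1.

Boundary ∂_1: C_1 → C_0 sends each edge [p,q] (with p < q) to q − p.
The resulting 10×23 matrix has rank 9, and its Smith normal form has invariant factors (1,1,1,1,1,1,1,1,1).

∂_2: C_2 → C_1 sends each 2-simplex [p,q,r] to [q,r] − [p,r] + [p,q]. For instance
  ∂[v_3,v_5,v_6] = [v_5,v_6] − [v_3,v_6] + [v_3,v_5],
  ∂[v_3,v_4,v_6] = [v_4,v_6] − [v_3,v_6] + [v_3,v_4].
The 23×13 boundary matrix has rank 12 and Smith normal form diag(1,1,1,1,1,1,1,1,1,1,1,1).

The boundary map ∂_3: C_3 → C_2 sends each 3-simplex σ to the alternating sum Σ_i (−1)^i (σ with its i-th vertex removed). For instance
  ∂[v_0,v_1,v_2,v_9] = [v_1,v_2,v_9] − [v_0,v_2,v_9] + [v_0,v_1,v_9] − [v_0,v_1,v_2].
The resulting 13×1 matrix has rank 1, and its Smith normal form has invariant factors (1).

Reading off H_k = ker ∂_k / im ∂_{k+1}:

  H_0: rank C_0 − rank ∂_1 = 10 − 9 = 1, and the invariant factors of ∂_1 are all 1, so H_0 ≅ Z.
  H_1: rank ker ∂_1 − rank ∂_2 = (23 − 9) − 12 = 2, and the invariant factors of ∂_2 are all 1, so H_1 ≅ Z^2.
  H_2: rank ker ∂_2 − rank ∂_3 = (13 − 12) − 1 = 0, and the invariant factors of ∂_3 are all 1, so H_2 ≅ 0.
  H_3: rank ker ∂_3 − rank ∂_4 = (1 − 1) − 0 = 0, and there is no ∂_4, so H_3 ≅ 0.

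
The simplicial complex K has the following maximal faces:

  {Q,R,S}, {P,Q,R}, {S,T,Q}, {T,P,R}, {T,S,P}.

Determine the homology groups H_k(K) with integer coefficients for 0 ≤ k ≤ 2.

We work with the vertex ordering P < Q < R < S < T. The simplices of K, each written with vertices in increasing order, are:

  0-simplices (5): P, Q, R, S, T
  1-simplices (10): PQ, PR, PS, PT, QR, QS, QT, RS, RT, ST
  2-simplices (5): PQR, PRT, PST, QRS, QST

so the chain groups are C_0 ≅ Z^5, C_1 ≅ Z^10, C_2 ≅ Z^5.

∂_1: C_1 → C_0 maps an edge to its endpoints' difference, ∂[p,q] = q − p.
The resulting 5×10 matrix has rank 4, and its Smith normal form has invariant factors (1,1,1,1).

∂_2: C_2 → C_1 maps a triangle to the signed sum of its edges. For instance
  ∂PST = ST − PT + PS,
  ∂QST = ST − QT + QS.
The 10×5 boundary matrix has rank 5 and Smith normal form diag(1,1,1,1,1).

Reading off H_k = ker ∂_k / im ∂_{k+1}:

  H_0: rank C_0 − rank ∂_1 = 5 − 4 = 1, and the invariant factors of ∂_1 are all 1, so H_0 ≅ Z.
  H_1: rank ker ∂_1 − rank ∂_2 = (10 − 4) − 5 = 1, and the invariant factors of ∂_2 are all 1, so H_1 ≅ Z.
  H_2: rank ker ∂_2 − rank ∂_3 = (5 − 5) − 0 = 0, and there is no ∂_3, so H_2 ≅ 0.

H_0 ≅ Z,  H_1 ≅ Z,  H_2 = 0.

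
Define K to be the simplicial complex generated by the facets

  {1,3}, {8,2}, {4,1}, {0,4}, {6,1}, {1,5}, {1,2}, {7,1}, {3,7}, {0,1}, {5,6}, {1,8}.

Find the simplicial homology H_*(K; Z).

Fix the vertex order 0 < 1 < 2 < 3 < 4 < 5 < 6 < 7 < 8 and write every simplex with vertices in increasing order. Then dim K = 1 and the simplices of K are:

  0-simplices (9): [0], [1], [2], [3], [4], [5], [6], [7], [8]
  1-simplices (12): [0,1], [0,4], [1,2], [1,3], [1,4], [1,5], [1,6], [1,7], [1,8], [2,8], [3,7], [5,6]

Hence C_0 ≅ Z^9, C_1 ≅ Z^12.

Boundary ∂_1: C_1 → C_0 is given by ∂[p,q] = [q] − [p]. For instance
  ∂[2,8] = [8] − [2].
As a 9×12 matrix over Z this has rank 8, with invariant factors (1,1,1,1,1,1,1,1).

Reading off H_k = ker ∂_k / im ∂_{k+1}:

  H_0: rank C_0 − rank ∂_1 = 9 − 8 = 1, and the invariant factors of ∂_1 are all 1, so H_0 ≅ Z.
  H_1: rank ker ∂_1 − rank ∂_2 = (12 − 8) − 0 = 4, and there is no ∂_2, so H_1 ≅ Z^4.

H_0 = Z,  H_1 = Z^4.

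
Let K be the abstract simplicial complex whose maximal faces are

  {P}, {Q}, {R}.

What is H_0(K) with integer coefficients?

H_0 = Z^3.

K has 3 vertices.
rank ∂_0 = 0, rank ∂_1 = 0 ⇒ b_0 = 3 − 0 − 0 = 3. So H_0 ≅ Z^3.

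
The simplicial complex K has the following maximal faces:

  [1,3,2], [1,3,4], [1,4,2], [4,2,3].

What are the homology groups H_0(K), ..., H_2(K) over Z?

H_0 = Z,  H_1 = 0,  H_2 = Z.

We work with the vertex ordering 1 < 2 < 3 < 4. The simplices of K, each written with vertices in increasing order, are:

  0-simplices (4): [1], [2], [3], [4]
  1-simplices (6): [1,2], [1,3], [1,4], [2,3], [2,4], [3,4]
  2-simplices (4): [1,2,3], [1,2,4], [1,3,4], [2,3,4]

Hence C_0 ≅ Z^4, C_1 ≅ Z^6, C_2 ≅ Z^4.

Boundary ∂_1: C_1 → C_0 is given by ∂[p,q] = [q] − [p]. For instance
  ∂[1,3] = [3] − [1].
The 4×6 boundary matrix has rank 3 and Smith normal form diag(1,1,1).

∂_2: C_2 → C_1 sends each 2-simplex [p,q,r] to [q,r] − [p,r] + [p,q]. For instance
  ∂[1,2,4] = [2,4] − [1,4] + [1,2],
  ∂[1,3,4] = [3,4] − [1,4] + [1,3].
The 6×4 boundary matrix has rank 3 and Smith normal form diag(1,1,1).

From H_k ≅ ker(∂_k) / im(∂_{k+1}) we obtain:

  H_0: rank C_0 − rank ∂_1 = 4 − 3 = 1, and the invariant factors of ∂_1 are all 1, so H_0 = Z.
  H_1: rank ker ∂_1 − rank ∂_2 = (6 − 3) − 3 = 0, and the invariant factors of ∂_2 are all 1, so H_1 = 0.
  H_2: rank ker ∂_2 − rank ∂_3 = (4 − 3) − 0 = 1, and there is no ∂_3, so H_2 = Z.

As a check, the Euler characteristic is 4 − 6 + 4 = 2, which agrees with 1 − 0 + 1 = 2.
(K is a triangulation of the 2-sphere S^2.)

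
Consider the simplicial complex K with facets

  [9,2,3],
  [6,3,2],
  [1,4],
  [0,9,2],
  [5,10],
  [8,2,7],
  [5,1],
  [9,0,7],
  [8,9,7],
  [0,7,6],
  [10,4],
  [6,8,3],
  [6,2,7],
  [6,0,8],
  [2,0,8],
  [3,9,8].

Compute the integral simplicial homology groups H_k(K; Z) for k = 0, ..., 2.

Take the total order 0 < 1 < 2 < 3 < 4 < 5 < 6 < 7 < 8 < 9 < 10 on the vertex set. Then K (dimension 2) consists of the simplices:

  0-simplices (11): [0], [1], [2], [3], [4], [5], [6], [7], [8], [9], [10]
  1-simplices (22): [0,2], [0,6], [0,7], [0,8], [0,9], [1,4], [1,5], [2,3], [2,6], [2,7], [2,8], [2,9], [3,6], [3,8], [3,9], [4,10], [5,10], [6,7], [6,8], [7,8], [7,9], [8,9]
  2-simplices (12): [0,2,8], [0,2,9], [0,6,7], [0,6,8], [0,7,9], [2,3,6], [2,3,9], [2,6,7], [2,7,8], [3,6,8], [3,8,9], [7,8,9]

Hence C_0 ≅ Z^11, C_1 ≅ Z^22, C_2 ≅ Z^12.

The boundary map ∂_1: C_1 → C_0 sends each edge [p,q] (with p < q) to q − p.
The 11×22 boundary matrix has rank 9 and Smith normal form diag(1,1,1,1,1,1,1,1,1).

The boundary map ∂_2: C_2 → C_1 sends each 2-simplex [p,q,r] to [q,r] − [p,r] + [p,q]. For instance
  ∂[2,7,8] = [7,8] − [2,8] + [2,7],
  ∂[2,3,9] = [3,9] − [2,9] + [2,3].
As a 22×12 matrix over Z this has rank 12, with invariant factors (1,1,1,1,1,1,1,1,1,1,1,2).

From H_k ≅ ker(∂_k) / im(∂_{k+1}) we obtain:

  H_0: rank C_0 − rank ∂_1 = 11 − 9 = 2, and the invariant factors of ∂_1 are all 1, so H_0 ≅ Z^2.
  H_1: rank ker ∂_1 − rank ∂_2 = (22 − 9) − 12 = 1, and ∂_2 has invariant factor 2 > 1, so H_1 ≅ Z ⊕ Z/2.
  H_2: rank ker ∂_2 − rank ∂_3 = (12 − 12) − 0 = 0, and there is no ∂_3, so H_2 ≅ 0.

H_0 ≅ Z^2,  H_1 ≅ Z ⊕ Z/2,  H_2 = 0.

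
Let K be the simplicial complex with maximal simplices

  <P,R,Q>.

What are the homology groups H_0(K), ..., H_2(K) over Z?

Fix the vertex order P < Q < R and write every simplex with vertices in increasing order. Then dim K = 2 and the simplices of K are:

  0-simplices (3): P, Q, R
  1-simplices (3): PQ, PR, QR
  2-simplices (1): PQR

giving chain groups C_0 ≅ Z^3, C_1 ≅ Z^3, C_2 ≅ Z^1.

Boundary ∂_1: C_1 → C_0 sends each edge [p,q] (with p < q) to q − p.
As a 3×3 matrix over Z this has rank 2, with invariant factors (1,1).

∂_2: C_2 → C_1 acts by ∂[p,q,r] = [q,r] − [p,r] + [p,q]. For instance
  ∂PQR = QR − PR + PQ.
As a 3×1 matrix over Z this has rank 1, with invariant factors (1).

Reading off H_k = ker ∂_k / im ∂_{k+1}:

  H_0: rank C_0 − rank ∂_1 = 3 − 2 = 1, and the invariant factors of ∂_1 are all 1, so H_0 = Z.
  H_1: rank ker ∂_1 − rank ∂_2 = (3 − 2) − 1 = 0, and the invariant factors of ∂_2 are all 1, so H_1 = 0.
  H_2: rank ker ∂_2 − rank ∂_3 = (1 − 1) − 0 = 0, and there is no ∂_3, so H_2 = 0.

H_0 = Z,  H_1 = 0,  H_2 = 0.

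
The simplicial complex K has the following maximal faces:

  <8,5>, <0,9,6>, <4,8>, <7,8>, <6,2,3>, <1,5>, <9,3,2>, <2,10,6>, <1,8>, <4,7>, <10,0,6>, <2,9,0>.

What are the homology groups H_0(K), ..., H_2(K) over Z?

We work with the vertex ordering 0 < 1 < 2 < 3 < 4 < 5 < 6 < 7 < 8 < 9 < 10. The simplices of K, each written with vertices in increasing order, are:

  0-simplices (11): [0], [1], [2], [3], [4], [5], [6], [7], [8], [9], [10]
  1-simplices (18): [0,2], [0,6], [0,9], [0,10], [1,5], [1,8], [2,3], [2,6], [2,9], [2,10], [3,6], [3,9], [4,7], [4,8], [5,8], [6,9], [6,10], [7,8]
  2-simplices (6): [0,2,9], [0,6,9], [0,6,10], [2,3,6], [2,3,9], [2,6,10]

so the chain groups are C_0 ≅ Z^11, C_1 ≅ Z^18, C_2 ≅ Z^6.

The boundary map ∂_1: C_1 → C_0 maps an edge to its endpoints' difference, ∂[p,q] = q − p.
The 11×18 boundary matrix has rank 9 and Smith normal form diag(1,1,1,1,1,1,1,1,1).

Boundary ∂_2: C_2 → C_1 maps a triangle to the signed sum of its edges. For instance
  ∂[0,2,9] = [2,9] − [0,9] + [0,2],
  ∂[2,3,9] = [3,9] − [2,9] + [2,3].
The resulting 18×6 matrix has rank 6, and its Smith normal form has invariant factors (1,1,1,1,1,1).

Reading off H_k = ker ∂_k / im ∂_{k+1}:

  H_0: rank C_0 − rank ∂_1 = 11 − 9 = 2, and the invariant factors of ∂_1 are all 1, so H_0 = Z^2.
  H_1: rank ker ∂_1 − rank ∂_2 = (18 − 9) − 6 = 3, and the invariant factors of ∂_2 are all 1, so H_1 = Z^3.
  H_2: rank ker ∂_2 − rank ∂_3 = (6 − 6) − 0 = 0, and there is no ∂_3, so H_2 = 0.

H_0 = Z^2,  H_1 = Z^3,  H_2 = 0.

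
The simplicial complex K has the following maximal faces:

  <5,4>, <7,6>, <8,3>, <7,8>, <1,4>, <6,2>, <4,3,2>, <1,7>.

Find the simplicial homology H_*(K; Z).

H_0 ≅ Z,  H_1 ≅ Z^2,  H_2 = 0.

Fix the vertex order 1 < 2 < 3 < 4 < 5 < 6 < 7 < 8 and write every simplex with vertices in increasing order. Then dim K = 2 and the simplices of K are:

  0-simplices (8): [1], [2], [3], [4], [5], [6], [7], [8]
  1-simplices (10): [1,4], [1,7], [2,3], [2,4], [2,6], [3,4], [3,8], [4,5], [6,7], [7,8]
  2-simplices (1): [2,3,4]

so the chain groups are C_0 ≅ Z^8, C_1 ≅ Z^10, C_2 ≅ Z^1.

Boundary ∂_1: C_1 → C_0 sends each edge [p,q] (with p < q) to q − p.
The resulting 8×10 matrix has rank 7, and its Smith normal form has invariant factors (1,1,1,1,1,1,1).

∂_2: C_2 → C_1 sends each 2-simplex [p,q,r] to [q,r] − [p,r] + [p,q]. For instance
  ∂[2,3,4] = [3,4] − [2,4] + [2,3].
The 10×1 boundary matrix has rank 1 and Smith normal form diag(1).

Reading off H_k = ker ∂_k / im ∂_{k+1}:

  H_0: rank C_0 − rank ∂_1 = 8 − 7 = 1, and the invariant factors of ∂_1 are all 1, so H_0 ≅ Z.
  H_1: rank ker ∂_1 − rank ∂_2 = (10 − 7) − 1 = 2, and the invariant factors of ∂_2 are all 1, so H_1 ≅ Z^2.
  H_2: rank ker ∂_2 − rank ∂_3 = (1 − 1) − 0 = 0, and there is no ∂_3, so H_2 ≅ 0.

As a check, the Euler characteristic is 8 − 10 + 1 = -1, which agrees with 1 − 2 + 0 = -1.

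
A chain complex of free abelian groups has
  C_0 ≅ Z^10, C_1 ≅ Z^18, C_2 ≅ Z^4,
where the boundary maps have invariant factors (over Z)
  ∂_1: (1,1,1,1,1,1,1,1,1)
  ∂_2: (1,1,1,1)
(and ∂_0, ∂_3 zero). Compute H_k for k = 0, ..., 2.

H_0 ≅ Z,  H_1 ≅ Z^5,  H_2 = 0.

H_0: b_0 = 10 − 0 − 9 = 1; torsion from ∂_1 factors > 1: none. So H_0 ≅ Z.
H_1: b_1 = 18 − 9 − 4 = 5; torsion from ∂_2 factors > 1: none. So H_1 ≅ Z^5.
H_2: b_2 = 4 − 4 − 0 = 0; torsion from ∂_3 factors > 1: none. So H_2 ≅ 0.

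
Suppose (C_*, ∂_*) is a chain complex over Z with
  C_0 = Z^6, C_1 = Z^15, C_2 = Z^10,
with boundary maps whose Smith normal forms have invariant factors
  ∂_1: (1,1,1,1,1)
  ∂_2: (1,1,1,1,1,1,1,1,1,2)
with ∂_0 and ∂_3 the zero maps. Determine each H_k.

H_0 = Z,  H_1 = Z/2,  H_2 = 0.

H_0: b_0 = 6 − 0 − 5 = 1; torsion from ∂_1 factors > 1: none. So H_0 = Z.
H_1: b_1 = 15 − 5 − 10 = 0; torsion from ∂_2 factors > 1: [2]. So H_1 = Z/2.
H_2: b_2 = 10 − 10 − 0 = 0; torsion from ∂_3 factors > 1: none. So H_2 = 0.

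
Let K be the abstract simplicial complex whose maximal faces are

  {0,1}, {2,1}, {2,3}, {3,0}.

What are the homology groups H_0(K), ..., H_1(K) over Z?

H_0 ≅ Z,  H_1 ≅ Z.

Order the vertices as 0 < 1 < 2 < 3. Listing each simplex with vertices in this order, K has dimension 1 with simplices:

  0-simplices (4): [0], [1], [2], [3]
  1-simplices (4): [0,1], [0,3], [1,2], [2,3]

so the chain groups are C_0 ≅ Z^4, C_1 ≅ Z^4.

Boundary ∂_1: C_1 → C_0 maps an edge to its endpoints' difference, ∂[p,q] = q − p. For instance
  ∂[2,3] = [3] − [2].
As a 4×4 matrix over Z this has rank 3, with invariant factors (1,1,1).

Reading off H_k = ker ∂_k / im ∂_{k+1}:

  H_0: rank C_0 − rank ∂_1 = 4 − 3 = 1, and the invariant factors of ∂_1 are all 1, so H_0 = Z.
  H_1: rank ker ∂_1 − rank ∂_2 = (4 − 3) − 0 = 1, and there is no ∂_2, so H_1 = Z.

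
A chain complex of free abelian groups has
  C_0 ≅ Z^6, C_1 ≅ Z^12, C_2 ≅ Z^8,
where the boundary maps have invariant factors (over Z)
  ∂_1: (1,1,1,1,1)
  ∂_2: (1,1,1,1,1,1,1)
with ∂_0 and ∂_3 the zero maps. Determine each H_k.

H_0: b_0 = 6 − 0 − 5 = 1; torsion from ∂_1 factors > 1: none. So H_0 ≅ Z.
H_1: b_1 = 12 − 5 − 7 = 0; torsion from ∂_2 factors > 1: none. So H_1 ≅ 0.
H_2: b_2 = 8 − 7 − 0 = 1; torsion from ∂_3 factors > 1: none. So H_2 ≅ Z.

H_0 ≅ Z,  H_1 = 0,  H_2 ≅ Z.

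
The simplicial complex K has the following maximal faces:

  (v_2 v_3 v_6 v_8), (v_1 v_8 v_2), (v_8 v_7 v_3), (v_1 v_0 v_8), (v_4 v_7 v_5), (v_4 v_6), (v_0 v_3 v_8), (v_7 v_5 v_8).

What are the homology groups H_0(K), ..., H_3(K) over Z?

Take the total order v_0 < v_1 < v_2 < v_3 < v_4 < v_5 < v_6 < v_7 < v_8 on the vertex set. Then K (dimension 3) consists of the simplices:

  0-simplices (9): [v_0], [v_1], [v_2], [v_3], [v_4], [v_5], [v_6], [v_7], [v_8]
  1-simplices (18): (18 of them)
  2-simplices (10): [v_0,v_1,v_8], [v_0,v_3,v_8], [v_1,v_2,v_8], [v_2,v_3,v_6], [v_2,v_3,v_8], [v_2,v_6,v_8], [v_3,v_6,v_8], [v_3,v_7,v_8], [v_4,v_5,v_7], [v_5,v_7,v_8]
  3-simplices (1): [v_2,v_3,v_6,v_8]

so the chain groups are C_0 ≅ Z^9, C_1 ≅ Z^18, C_2 ≅ Z^10, C_3 ≅ Z^1.

∂_1: C_1 → C_0 is given by ∂[p,q] = [q] − [p]. For instance
  ∂[v_1,v_2] = [v_2] − [v_1].
As a 9×18 matrix over Z this has rank 8, with invariant factors (1,1,1,1,1,1,1,1).

Boundary ∂_2: C_2 → C_1 acts by ∂[p,q,r] = [q,r] − [p,r] + [p,q]. For instance
  ∂[v_2,v_6,v_8] = [v_6,v_8] − [v_2,v_8] + [v_2,v_6],
  ∂[v_0,v_1,v_8] = [v_1,v_8] − [v_0,v_8] + [v_0,v_1].
This gives a 18×10 integer matrix of rank 9; reducing to Smith normal form yields diagonal entries (1,1,1,1,1,1,1,1,1).

∂_3: C_3 → C_2 sends each 3-simplex σ to the alternating sum Σ_i (−1)^i (σ with its i-th vertex removed). For instance
  ∂[v_2,v_3,v_6,v_8] = [v_3,v_6,v_8] − [v_2,v_6,v_8] + [v_2,v_3,v_8] − [v_2,v_3,v_6].
The resulting 10×1 matrix has rank 1, and its Smith normal form has invariant factors (1).

From H_k ≅ ker(∂_k) / im(∂_{k+1}) we obtain:

  H_0: rank C_0 − rank ∂_1 = 9 − 8 = 1, and the invariant factors of ∂_1 are all 1, so H_0 = Z.
  H_1: rank ker ∂_1 − rank ∂_2 = (18 − 8) − 9 = 1, and the invariant factors of ∂_2 are all 1, so H_1 = Z.
  H_2: rank ker ∂_2 − rank ∂_3 = (10 − 9) − 1 = 0, and the invariant factors of ∂_3 are all 1, so H_2 = 0.
  H_3: rank ker ∂_3 − rank ∂_4 = (1 − 1) − 0 = 0, and there is no ∂_4, so H_3 = 0.

H_0 ≅ Z,  H_1 ≅ Z,  H_2 = 0,  H_3 = 0.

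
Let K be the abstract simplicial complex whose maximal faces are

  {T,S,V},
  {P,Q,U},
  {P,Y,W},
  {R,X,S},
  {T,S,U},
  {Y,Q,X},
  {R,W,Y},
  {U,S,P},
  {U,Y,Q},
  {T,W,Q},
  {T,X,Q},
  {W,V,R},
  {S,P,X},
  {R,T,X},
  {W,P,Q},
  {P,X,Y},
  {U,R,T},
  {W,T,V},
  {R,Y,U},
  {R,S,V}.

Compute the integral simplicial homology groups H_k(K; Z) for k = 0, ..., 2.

H_0 = Z,  H_1 = Z ⊕ Z/2,  H_2 = 0.

Fix the vertex order P < Q < R < S < T < U < V < W < X < Y and write every simplex with vertices in increasing order. Then dim K = 2 and the simplices of K are:

  0-simplices (10): P, Q, R, S, T, U, V, W, X, Y
  1-simplices (30): PQ, PS, PU, PW, PX, PY, QT, QU, QW, QX, QY, RS, RT, RU, RV, RW, RX, RY, ST, SU, SV, SX, TU, TV, TW, TX, UY, VW, WY, XY
  2-simplices (20): PQU, PQW, PSU, PSX, PWY, PXY, QTW, QTX, QUY, QXY, RSV, RSX, RTU, RTX, RUY, RVW, RWY, STU, STV, TVW

giving chain groups C_0 ≅ Z^10, C_1 ≅ Z^30, C_2 ≅ Z^20.

∂_1: C_1 → C_0 sends each edge [p,q] (with p < q) to q − p.
As a 10×30 matrix over Z this has rank 9, with invariant factors (1,1,1,1,1,1,1,1,1).

Boundary ∂_2: C_2 → C_1 acts by ∂[p,q,r] = [q,r] − [p,r] + [p,q]. For instance
  ∂PWY = WY − PY + PW,
  ∂RWY = WY − RY + RW.
The resulting 30×20 matrix has rank 20, and its Smith normal form has invariant factors (1,1,1,1,1,1,1,1,1,1,1,1,1,1,1,1,1,1,1,2).

Now H_k = ker ∂_k / im ∂_{k+1}, so:

  H_0: rank C_0 − rank ∂_1 = 10 − 9 = 1, and the invariant factors of ∂_1 are all 1, so H_0 = Z.
  H_1: rank ker ∂_1 − rank ∂_2 = (30 − 9) − 20 = 1, and ∂_2 has invariant factor 2 > 1, so H_1 = Z ⊕ Z/2.
  H_2: rank ker ∂_2 − rank ∂_3 = (20 − 20) − 0 = 0, and there is no ∂_3, so H_2 = 0.

As a check, the Euler characteristic is 10 − 30 + 20 = 0, which agrees with 1 − 1 + 0 = 0.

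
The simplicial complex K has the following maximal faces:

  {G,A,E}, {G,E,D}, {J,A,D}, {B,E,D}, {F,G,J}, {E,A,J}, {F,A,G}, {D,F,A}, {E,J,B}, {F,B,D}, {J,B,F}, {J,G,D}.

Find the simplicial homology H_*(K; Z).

K has 7 vertices, 18 edges, 12 triangles.
rank ∂_0 = 0, rank ∂_1 = 6 ⇒ b_0 = 7 − 0 − 6 = 1; all invariant factors of ∂_1 are 1 so no torsion. So H_0 = Z.
rank ∂_1 = 6, rank ∂_2 = 12 ⇒ b_1 = 18 − 6 − 12 = 0; ∂_2 has invariant factor(s) [2] giving torsion. So H_1 = Z/2.
rank ∂_2 = 12, rank ∂_3 = 0 ⇒ b_2 = 12 − 12 − 0 = 0. So H_2 = 0.

H_0 ≅ Z,  H_1 ≅ Z/2,  H_2 = 0.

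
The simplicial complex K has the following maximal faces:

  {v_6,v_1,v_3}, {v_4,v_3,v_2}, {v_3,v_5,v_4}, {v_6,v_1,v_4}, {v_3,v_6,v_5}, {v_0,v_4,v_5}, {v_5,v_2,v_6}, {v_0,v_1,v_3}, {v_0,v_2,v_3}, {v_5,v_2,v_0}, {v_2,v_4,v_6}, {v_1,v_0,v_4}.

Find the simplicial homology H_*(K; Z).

Order the vertices as v_0 < v_1 < v_2 < v_3 < v_4 < v_5 < v_6. Listing each simplex with vertices in this order, K has dimension 2 with simplices:

  0-simplices (7): [v_0], [v_1], [v_2], [v_3], [v_4], [v_5], [v_6]
  1-simplices (18): (18 of them)
  2-simplices (12): (12 of them)

Hence C_0 ≅ Z^7, C_1 ≅ Z^18, C_2 ≅ Z^12.

Boundary ∂_1: C_1 → C_0 sends each edge [p,q] (with p < q) to q − p. For instance
  ∂[v_0,v_1] = [v_1] − [v_0].
The 7×18 boundary matrix has rank 6 and Smith normal form diag(1,1,1,1,1,1).

∂_2: C_2 → C_1 maps a triangle to the signed sum of its edges. For instance
  ∂[v_2,v_3,v_4] = [v_3,v_4] − [v_2,v_4] + [v_2,v_3],
  ∂[v_0,v_1,v_4] = [v_1,v_4] − [v_0,v_4] + [v_0,v_1].
The 18×12 boundary matrix has rank 12 and Smith normal form diag(1,1,1,1,1,1,1,1,1,1,1,2).

Computing H_k = (kernel of ∂_k) / (image of ∂_{k+1}):

  H_0: rank C_0 − rank ∂_1 = 7 − 6 = 1, and the invariant factors of ∂_1 are all 1, so H_0 = Z.
  H_1: rank ker ∂_1 − rank ∂_2 = (18 − 6) − 12 = 0, and ∂_2 has invariant factor 2 > 1, so H_1 = Z/2.
  H_2: rank ker ∂_2 − rank ∂_3 = (12 − 12) − 0 = 0, and there is no ∂_3, so H_2 = 0.

As a check, the Euler characteristic is 7 − 18 + 12 = 1, which agrees with 1 − 0 + 0 = 1.

H_0 ≅ Z,  H_1 ≅ Z/2,  H_2 = 0.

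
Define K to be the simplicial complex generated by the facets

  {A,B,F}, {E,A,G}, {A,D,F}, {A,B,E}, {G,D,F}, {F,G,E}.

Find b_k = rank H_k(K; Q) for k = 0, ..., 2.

Take the total order A < B < D < E < F < G on the vertex set. Then K (dimension 2) consists of the simplices:

  0-simplices (6): A, B, D, E, F, G
  1-simplices (12): AB, AD, AE, AF, AG, BE, BF, DF, DG, EF, EG, FG
  2-simplices (6): ABE, ABF, ADF, AEG, DFG, EFG

giving chain groups C_0 ≅ Z^6, C_1 ≅ Z^12, C_2 ≅ Z^6.

Boundary ∂_1: C_1 → C_0 sends each edge [p,q] (with p < q) to q − p.
The 6×12 boundary matrix has rank 5 and Smith normal form diag(1,1,1,1,1).

∂_2: C_2 → C_1 maps a triangle to the signed sum of its edges. For instance
  ∂DFG = FG − DG + DF,
  ∂ABF = BF − AF + AB.
This gives a 12×6 integer matrix of rank 6; reducing to Smith normal form yields diagonal entries (1,1,1,1,1,1).

Now H_k = ker ∂_k / im ∂_{k+1}, so:

  H_0: rank C_0 − rank ∂_1 = 6 − 5 = 1, and the invariant factors of ∂_1 are all 1, so H_0 ≅ Z.
  H_1: rank ker ∂_1 − rank ∂_2 = (12 − 5) − 6 = 1, and the invariant factors of ∂_2 are all 1, so H_1 ≅ Z.
  H_2: rank ker ∂_2 − rank ∂_3 = (6 − 6) − 0 = 0, and there is no ∂_3, so H_2 ≅ 0.

As a check, the Euler characteristic is 6 − 12 + 6 = 0, which agrees with 1 − 1 + 0 = 0.

Hence the Betti numbers are b_0 = 1, b_1 = 1, b_2 = 0.

b_0 = 1, b_1 = 1, b_2 = 0.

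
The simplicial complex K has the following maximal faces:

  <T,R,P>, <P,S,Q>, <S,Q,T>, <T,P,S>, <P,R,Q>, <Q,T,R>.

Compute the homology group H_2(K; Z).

Fix the vertex order P < Q < R < S < T and write every simplex with vertices in increasing order. Then dim K = 2 and the simplices of K are:

  0-simplices (5): P, Q, R, S, T
  1-simplices (9): PQ, PR, PS, PT, QR, QS, QT, RT, ST
  2-simplices (6): PQR, PQS, PRT, PST, QRT, QST

so the chain groups are C_0 ≅ Z^5, C_1 ≅ Z^9, C_2 ≅ Z^6.

The boundary map ∂_1: C_1 → C_0 maps an edge to its endpoints' difference, ∂[p,q] = q − p. For instance
  ∂PT = T − P.
The resulting 5×9 matrix has rank 4, and its Smith normal form has invariant factors (1,1,1,1).

∂_2: C_2 → C_1 maps a triangle to the signed sum of its edges. For instance
  ∂QST = ST − QT + QS,
  ∂PQR = QR − PR + PQ.
As a 9×6 matrix over Z this has rank 5, with invariant factors (1,1,1,1,1).

Computing H_k = (kernel of ∂_k) / (image of ∂_{k+1}):

  H_2: rank ker ∂_2 − rank ∂_3 = (6 − 5) − 0 = 1, and there is no ∂_3, so H_2 = Z.

(K is a triangulation of the 2-sphere S^2.)

H_2 = Z.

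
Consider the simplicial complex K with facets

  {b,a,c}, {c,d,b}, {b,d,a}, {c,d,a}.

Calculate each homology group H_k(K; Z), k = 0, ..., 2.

Order the vertices as a < b < c < d. Listing each simplex with vertices in this order, K has dimension 2 with simplices:

  0-simplices (4): a, b, c, d
  1-simplices (6): ab, ac, ad, bc, bd, cd
  2-simplices (4): abc, abd, acd, bcd

Hence C_0 ≅ Z^4, C_1 ≅ Z^6, C_2 ≅ Z^4.

Boundary ∂_1: C_1 → C_0 maps an edge to its endpoints' difference, ∂[p,q] = q − p.
As a 4×6 matrix over Z this has rank 3, with invariant factors (1,1,1).

Boundary ∂_2: C_2 → C_1 acts by ∂[p,q,r] = [q,r] − [p,r] + [p,q]. For instance
  ∂abd = bd − ad + ab,
  ∂bcd = cd − bd + bc.
As a 6×4 matrix over Z this has rank 3, with invariant factors (1,1,1).

Computing H_k = (kernel of ∂_k) / (image of ∂_{k+1}):

  H_0: rank C_0 − rank ∂_1 = 4 − 3 = 1, and the invariant factors of ∂_1 are all 1, so H_0 = Z.
  H_1: rank ker ∂_1 − rank ∂_2 = (6 − 3) − 3 = 0, and the invariant factors of ∂_2 are all 1, so H_1 = 0.
  H_2: rank ker ∂_2 − rank ∂_3 = (4 − 3) − 0 = 1, and there is no ∂_3, so H_2 = Z.

As a check, the Euler characteristic is 4 − 6 + 4 = 2, which agrees with 1 − 0 + 1 = 2.

H_0 = Z,  H_1 = 0,  H_2 = Z.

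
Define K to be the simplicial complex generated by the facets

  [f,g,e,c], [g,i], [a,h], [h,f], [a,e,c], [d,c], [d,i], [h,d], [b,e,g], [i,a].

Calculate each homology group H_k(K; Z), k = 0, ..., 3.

H_0 ≅ Z,  H_1 ≅ Z^4,  H_2 = 0,  H_3 = 0.

Take the total order a < b < c < d < e < f < g < h < i on the vertex set. Then K (dimension 3) consists of the simplices:

  0-simplices (9): a, b, c, d, e, f, g, h, i
  1-simplices (17): ac, ae, ah, ai, be, bg, cd, ce, cf, cg, dh, di, ef, eg, fg, fh, gi
  2-simplices (6): ace, beg, cef, ceg, cfg, efg
  3-simplices (1): cefg

so the chain groups are C_0 ≅ Z^9, C_1 ≅ Z^17, C_2 ≅ Z^6, C_3 ≅ Z^1.

The boundary map ∂_1: C_1 → C_0 is given by ∂[p,q] = [q] − [p]. For instance
  ∂cf = f − c.
The 9×17 boundary matrix has rank 8 and Smith normal form diag(1,1,1,1,1,1,1,1).

∂_2: C_2 → C_1 maps a triangle to the signed sum of its edges. For instance
  ∂efg = fg − eg + ef,
  ∂beg = eg − bg + be.
The resulting 17×6 matrix has rank 5, and its Smith normal form has invariant factors (1,1,1,1,1).

The boundary map ∂_3: C_3 → C_2 sends each 3-simplex σ to the alternating sum Σ_i (−1)^i (σ with its i-th vertex removed). For instance
  ∂cefg = efg − cfg + ceg − cef.
The 6×1 boundary matrix has rank 1 and Smith normal form diag(1).

Reading off H_k = ker ∂_k / im ∂_{k+1}:

  H_0: rank C_0 − rank ∂_1 = 9 − 8 = 1, and the invariant factors of ∂_1 are all 1, so H_0 ≅ Z.
  H_1: rank ker ∂_1 − rank ∂_2 = (17 − 8) − 5 = 4, and the invariant factors of ∂_2 are all 1, so H_1 ≅ Z^4.
  H_2: rank ker ∂_2 − rank ∂_3 = (6 − 5) − 1 = 0, and the invariant factors of ∂_3 are all 1, so H_2 ≅ 0.
  H_3: rank ker ∂_3 − rank ∂_4 = (1 − 1) − 0 = 0, and there is no ∂_4, so H_3 ≅ 0.

As a check, the Euler characteristic is 9 − 17 + 6 − 1 = -3, which agrees with 1 − 4 + 0 − 0 = -3.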